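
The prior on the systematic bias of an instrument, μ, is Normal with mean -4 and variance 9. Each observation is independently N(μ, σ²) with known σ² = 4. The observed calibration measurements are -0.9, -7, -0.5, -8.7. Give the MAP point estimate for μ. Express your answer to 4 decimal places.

μ̂_MAP = -4.2475

n = 4; x̄ = ((-0.9) + (-7) + (-0.5) + (-8.7))/4 = -17.1/4 = -4.275.
For a Normal prior and Normal likelihood with known variance, the posterior is Normal; its mode equals its mean, the precision-weighted average.
Prior precision 1/σ₀² = 1/9; data precision n/σ² = 4/4 = 1.
μ̂ = ((1/9)·(-4) + 1·(-4.275)) / (1/9 + 1) = (-1699/360)/(10/9) = -4.2475.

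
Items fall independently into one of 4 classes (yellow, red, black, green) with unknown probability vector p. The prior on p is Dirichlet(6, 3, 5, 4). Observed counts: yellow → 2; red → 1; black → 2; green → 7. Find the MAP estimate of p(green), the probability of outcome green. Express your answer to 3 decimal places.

The posterior is Dirichlet(αᵢ + nᵢ) = Dirichlet(8, 4, 7, 11).
For a Dirichlet(a₁,…,a_K) with all aᵢ > 1, the mode has j-th component (aⱼ − 1)/(Σaᵢ − K).
Here Σaᵢ = 30 and K = 4, so p(green) = (11 − 1)/(30 − 4) = 10/26 ≈ 0.385.

MAP estimate of p(green) = 0.385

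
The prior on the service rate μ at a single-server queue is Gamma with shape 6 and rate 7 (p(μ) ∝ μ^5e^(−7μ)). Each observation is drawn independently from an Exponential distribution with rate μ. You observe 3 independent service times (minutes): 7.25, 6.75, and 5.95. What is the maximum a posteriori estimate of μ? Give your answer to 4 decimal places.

The Exponential(rate=μ) likelihood is ∝ μ^n e^(−μΣtᵢ). Here n = 3 and Σtᵢ = 7.25 + 6.75 + 5.95 = 19.95.
Posterior ∝ μ^5e^(−7μ) · μ^3e^(−19.95μ) = μ^8e^(−26.95μ), i.e. Gamma(9, 26.95).
Mode = (a−1)/b = 8/26.95 ≈ 0.2968.

μ̂_MAP = 0.2968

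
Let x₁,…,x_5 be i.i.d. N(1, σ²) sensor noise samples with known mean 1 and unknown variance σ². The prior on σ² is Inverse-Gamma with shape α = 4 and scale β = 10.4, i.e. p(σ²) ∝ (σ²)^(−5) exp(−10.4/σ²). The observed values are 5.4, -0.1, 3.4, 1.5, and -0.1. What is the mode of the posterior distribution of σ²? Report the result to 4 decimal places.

σ̂²_MAP = 3.2393

Sum of squared deviations about the known mean: SS = (5.4−1)² + (-0.1−1)² + (3.4−1)² + (1.5−1)² + (-0.1−1)² = 27.79.
The Normal likelihood contributes (σ²)^(−n/2) exp(−SS/(2σ²)), so the posterior is Inverse-Gamma(α + n/2, β + SS/2) = Inverse-Gamma(6.5, 24.295).
The mode of Inverse-Gamma(a, b) is b/(a+1) = 24.295/7.5 ≈ 3.2393.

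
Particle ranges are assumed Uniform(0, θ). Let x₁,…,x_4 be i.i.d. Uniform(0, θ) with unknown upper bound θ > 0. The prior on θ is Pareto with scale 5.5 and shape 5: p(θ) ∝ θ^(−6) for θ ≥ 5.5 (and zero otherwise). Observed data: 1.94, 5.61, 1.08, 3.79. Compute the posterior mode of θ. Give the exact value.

The Uniform(0, θ) likelihood is θ^(−n) for θ ≥ max(xᵢ), zero otherwise. Here max(xᵢ) = 5.61.
Posterior ∝ θ^(−6) · θ^(−4) = θ^(−10) on θ ≥ max(5.5, 5.61) = 5.61.
This density is strictly decreasing in θ, so the posterior mode lies at the lower boundary of the support.

θ̂_MAP = 5.61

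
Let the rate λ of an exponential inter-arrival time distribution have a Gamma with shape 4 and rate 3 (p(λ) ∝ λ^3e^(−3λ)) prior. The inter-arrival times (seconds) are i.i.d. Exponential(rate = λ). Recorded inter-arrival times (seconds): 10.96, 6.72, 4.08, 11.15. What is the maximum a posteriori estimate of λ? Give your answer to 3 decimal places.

The Exponential(rate=λ) likelihood is ∝ λ^n e^(−λΣtᵢ). Here n = 4 and Σtᵢ = 10.96 + 6.72 + 4.08 + 11.15 = 32.91.
Posterior ∝ λ^3e^(−3λ) · λ^4e^(−32.91λ) = λ^7e^(−35.91λ), i.e. Gamma(8, 35.91).
Mode = (a−1)/b = 7/35.91 ≈ 0.195.

λ̂_MAP = 0.195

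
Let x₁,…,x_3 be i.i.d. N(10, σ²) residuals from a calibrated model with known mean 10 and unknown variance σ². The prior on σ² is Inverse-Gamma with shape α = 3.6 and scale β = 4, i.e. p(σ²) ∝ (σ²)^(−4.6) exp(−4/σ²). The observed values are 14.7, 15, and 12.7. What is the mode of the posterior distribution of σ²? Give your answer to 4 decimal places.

σ̂²_MAP = 5.1131

Sum of squared deviations about the known mean: SS = (14.7−10)² + (15−10)² + (12.7−10)² = 54.38.
The Normal likelihood contributes (σ²)^(−n/2) exp(−SS/(2σ²)), so the posterior is Inverse-Gamma(α + n/2, β + SS/2) = Inverse-Gamma(5.1, 31.19).
The mode of Inverse-Gamma(a, b) is b/(a+1) = 31.19/6.1 ≈ 5.1131.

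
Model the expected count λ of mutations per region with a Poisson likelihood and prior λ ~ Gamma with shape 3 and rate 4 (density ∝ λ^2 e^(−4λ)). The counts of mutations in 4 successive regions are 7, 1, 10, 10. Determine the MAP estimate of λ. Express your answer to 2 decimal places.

λ̂_MAP = 3.75

Σxᵢ = 7+1+10+10 = 28, with n = 4.
Posterior ∝ λ^2e^(−4λ) · λ^28e^(−4λ) = λ^30e^(−8λ), i.e. Gamma(shape=31, rate=8).
The mode of a Gamma(a, b) with a ≥ 1 (shape–rate) is (a−1)/b = 30/8 ≈ 3.75.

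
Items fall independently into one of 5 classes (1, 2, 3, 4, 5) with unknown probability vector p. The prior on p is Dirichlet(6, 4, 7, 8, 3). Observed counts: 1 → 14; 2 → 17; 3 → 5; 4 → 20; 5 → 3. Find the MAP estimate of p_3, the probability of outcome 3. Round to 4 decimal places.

MAP estimate: 0.1341

The posterior is Dirichlet(αᵢ + nᵢ) = Dirichlet(20, 21, 12, 28, 6).
For a Dirichlet(a₁,…,a_K) with all aᵢ > 1, the mode has j-th component (aⱼ − 1)/(Σaᵢ − K).
Here Σaᵢ = 87 and K = 5, so p_3 = (12 − 1)/(87 − 5) = 11/82 ≈ 0.1341.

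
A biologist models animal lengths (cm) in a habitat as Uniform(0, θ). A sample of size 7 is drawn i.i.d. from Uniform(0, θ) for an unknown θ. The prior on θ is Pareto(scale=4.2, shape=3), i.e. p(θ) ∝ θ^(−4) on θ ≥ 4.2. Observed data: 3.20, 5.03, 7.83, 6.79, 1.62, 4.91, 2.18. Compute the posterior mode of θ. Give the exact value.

The Uniform(0, θ) likelihood is θ^(−n) for θ ≥ max(xᵢ), zero otherwise. Here max(xᵢ) = 7.83.
Posterior ∝ θ^(−4) · θ^(−7) = θ^(−11) on θ ≥ max(4.2, 7.83) = 7.83.
This density is strictly decreasing in θ, so the posterior mode lies at the lower boundary of the support.

θ̂_MAP = 7.83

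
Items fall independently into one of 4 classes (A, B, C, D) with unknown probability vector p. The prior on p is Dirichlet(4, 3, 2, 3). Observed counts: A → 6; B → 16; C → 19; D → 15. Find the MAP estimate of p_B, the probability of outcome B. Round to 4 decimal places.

MAP estimate of p_B = 0.2813

The posterior is Dirichlet(αᵢ + nᵢ) = Dirichlet(10, 19, 21, 18).
For a Dirichlet(a₁,…,a_K) with all aᵢ > 1, the mode has j-th component (aⱼ − 1)/(Σaᵢ − K).
Here Σaᵢ = 68 and K = 4, so p_B = (19 − 1)/(68 − 4) = 18/64 ≈ 0.2813.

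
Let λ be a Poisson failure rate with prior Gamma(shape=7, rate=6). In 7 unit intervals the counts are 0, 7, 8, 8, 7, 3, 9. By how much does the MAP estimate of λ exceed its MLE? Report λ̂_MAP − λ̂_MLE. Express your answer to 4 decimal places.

MAP − MLE = -2.3077

Σxᵢ = 42. Posterior is Gamma(49, 13); MAP = (49−1)/13 = 48/13 ≈ 3.69231.
MLE = x̄ = 42/7 ≈ 6.00000.
Difference = 48/13 − 42/7 = -30/13 ≈ -2.3077.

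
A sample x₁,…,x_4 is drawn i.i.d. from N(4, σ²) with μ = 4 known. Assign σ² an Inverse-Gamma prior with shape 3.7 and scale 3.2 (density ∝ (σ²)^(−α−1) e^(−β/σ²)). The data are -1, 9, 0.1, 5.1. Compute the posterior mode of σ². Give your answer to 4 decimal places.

σ̂²_MAP = 5.4343

Sum of squared deviations about the known mean: SS = (-1−4)² + (9−4)² + (0.1−4)² + (5.1−4)² = 66.42.
The Normal likelihood contributes (σ²)^(−n/2) exp(−SS/(2σ²)), so the posterior is Inverse-Gamma(α + n/2, β + SS/2) = Inverse-Gamma(5.7, 36.41).
The mode of Inverse-Gamma(a, b) is b/(a+1) = 36.41/6.7 ≈ 5.4343.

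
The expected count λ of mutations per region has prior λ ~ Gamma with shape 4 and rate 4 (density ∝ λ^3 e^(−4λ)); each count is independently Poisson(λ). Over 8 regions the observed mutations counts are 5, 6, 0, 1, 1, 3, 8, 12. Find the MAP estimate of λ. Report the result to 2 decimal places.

Σxᵢ = 5+6+0+1+1+3+8+12 = 36, with n = 8.
Posterior ∝ λ^3e^(−4λ) · λ^36e^(−8λ) = λ^39e^(−12λ), i.e. Gamma(shape=40, rate=12).
The mode of a Gamma(a, b) with a ≥ 1 (shape–rate) is (a−1)/b = 39/12 ≈ 3.25.

λ̂_MAP = 3.25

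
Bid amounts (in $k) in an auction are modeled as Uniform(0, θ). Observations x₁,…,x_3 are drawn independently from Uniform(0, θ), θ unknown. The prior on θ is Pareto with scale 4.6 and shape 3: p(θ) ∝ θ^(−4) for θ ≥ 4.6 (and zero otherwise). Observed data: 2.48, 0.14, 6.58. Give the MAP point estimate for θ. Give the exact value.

θ̂_MAP = 6.58

The Uniform(0, θ) likelihood is θ^(−n) for θ ≥ max(xᵢ), zero otherwise. Here max(xᵢ) = 6.58.
Posterior ∝ θ^(−4) · θ^(−3) = θ^(−7) on θ ≥ max(4.6, 6.58) = 6.58.
This density is strictly decreasing in θ, so the posterior mode lies at the lower boundary of the support.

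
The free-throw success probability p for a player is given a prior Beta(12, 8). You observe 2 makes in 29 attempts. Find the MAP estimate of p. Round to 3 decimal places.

p̂_MAP = 0.277

Prior: Beta(12, 8).
Data: 2 successes in 29 trials. The binomial likelihood contributes p^2(1−p)^27, so the posterior is Beta(12+2, 8+27) = Beta(14, 35).
For Beta(a, b) with a, b > 1 the mode is (a−1)/(a+b−2) = 13/47 ≈ 0.277.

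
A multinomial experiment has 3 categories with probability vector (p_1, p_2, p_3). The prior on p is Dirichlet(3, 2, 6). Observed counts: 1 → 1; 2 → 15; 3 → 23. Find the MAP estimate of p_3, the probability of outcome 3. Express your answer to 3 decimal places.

The posterior is Dirichlet(αᵢ + nᵢ) = Dirichlet(4, 17, 29).
For a Dirichlet(a₁,…,a_K) with all aᵢ > 1, the mode has j-th component (aⱼ − 1)/(Σaᵢ − K).
Here Σaᵢ = 50 and K = 3, so p_3 = (29 − 1)/(50 − 3) = 28/47 ≈ 0.596.

MAP estimate: 0.596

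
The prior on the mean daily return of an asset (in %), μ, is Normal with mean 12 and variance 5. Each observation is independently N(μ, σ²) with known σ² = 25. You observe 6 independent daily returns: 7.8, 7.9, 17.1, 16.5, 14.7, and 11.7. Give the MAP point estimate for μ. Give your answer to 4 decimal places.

n = 6; x̄ = (7.8 + 7.9 + 17.1 + 16.5 + 14.7 + 11.7)/6 = 75.7/6 = 757/60 ≈ 12.6167.
For a Normal prior and Normal likelihood with known variance, the posterior is Normal; its mode equals its mean, the precision-weighted average.
Prior precision 1/σ₀² = 1/5 = 0.2; data precision n/σ² = 6/25 = 0.24.
μ̂ = (0.2·12 + 0.24·(757/60)) / (0.2 + 0.24) = 5.428/0.44 = 1357/110 ≈ 12.3364.

μ̂_MAP = 12.3364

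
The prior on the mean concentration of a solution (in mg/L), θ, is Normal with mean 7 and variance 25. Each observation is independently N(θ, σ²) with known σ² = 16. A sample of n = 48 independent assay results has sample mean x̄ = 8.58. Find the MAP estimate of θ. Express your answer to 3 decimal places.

θ̂_MAP = 8.559

n = 48, x̄ = 8.58.
For a Normal prior and Normal likelihood with known variance, the posterior is Normal; its mode equals its mean, the precision-weighted average.
Prior precision 1/σ₀² = 1/25 = 0.04; data precision n/σ² = 48/16 = 3.
θ̂ = (0.04·7 + 3·8.58) / (0.04 + 3) = 26.02/3.04 = 1301/152 ≈ 8.559.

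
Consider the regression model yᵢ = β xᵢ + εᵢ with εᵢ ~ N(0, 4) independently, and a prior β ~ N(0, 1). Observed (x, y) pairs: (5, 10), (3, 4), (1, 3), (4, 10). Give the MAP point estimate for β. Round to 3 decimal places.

log p(β | y) = −Σ(yᵢ − βxᵢ)²/(2·4) − β²/(2·1) + const.
Setting the derivative to zero: Σxᵢ(yᵢ − βxᵢ)/4 − β/1 = 0, so β = Σxᵢyᵢ / (Σxᵢ² + σ²/τ²).
Σxᵢyᵢ = 5·10 + 3·4 + 1·3 + 4·10 = 105; Σxᵢ² = 51; σ²/τ² = 4.
β̂_MAP = 105 / (51 + 4) = 105/55 ≈ 1.909.

β̂_MAP = 1.909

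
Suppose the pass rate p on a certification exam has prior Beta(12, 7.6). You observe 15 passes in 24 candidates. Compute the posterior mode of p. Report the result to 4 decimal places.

Prior: Beta(12, 7.6).
Data: 15 successes in 24 trials. The binomial likelihood contributes p^15(1−p)^9, so the posterior is Beta(12+15, 7.6+9) = Beta(27, 16.6).
For Beta(a, b) with a, b > 1 the mode is (a−1)/(a+b−2) = 26/41.6 ≈ 0.6250.

p̂_MAP = 0.6250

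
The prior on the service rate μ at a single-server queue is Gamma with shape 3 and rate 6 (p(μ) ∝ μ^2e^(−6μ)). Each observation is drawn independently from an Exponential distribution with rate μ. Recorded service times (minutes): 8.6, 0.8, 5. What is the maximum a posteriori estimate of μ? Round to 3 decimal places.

The Exponential(rate=μ) likelihood is ∝ μ^n e^(−μΣtᵢ). Here n = 3 and Σtᵢ = 8.6 + 0.8 + 5 = 14.4.
Posterior ∝ μ^2e^(−6μ) · μ^3e^(−14.4μ) = μ^5e^(−20.4μ), i.e. Gamma(6, 20.4).
Mode = (a−1)/b = 5/20.4 ≈ 0.245.

μ̂_MAP = 0.245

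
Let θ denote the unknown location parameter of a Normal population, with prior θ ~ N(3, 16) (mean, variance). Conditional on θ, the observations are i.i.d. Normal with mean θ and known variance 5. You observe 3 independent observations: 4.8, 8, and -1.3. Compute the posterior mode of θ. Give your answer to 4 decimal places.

θ̂_MAP = 3.7547

n = 3; x̄ = (4.8 + 8 + (-1.3))/3 = 11.5/3 = 23/6 ≈ 3.8333.
For a Normal prior and Normal likelihood with known variance, the posterior is Normal; its mode equals its mean, the precision-weighted average.
Prior precision 1/σ₀² = 1/16 = 0.0625; data precision n/σ² = 3/5 = 0.6.
θ̂ = (0.0625·3 + 0.6·(23/6)) / (0.0625 + 0.6) = 2.4875/0.6625 = 199/53 ≈ 3.7547.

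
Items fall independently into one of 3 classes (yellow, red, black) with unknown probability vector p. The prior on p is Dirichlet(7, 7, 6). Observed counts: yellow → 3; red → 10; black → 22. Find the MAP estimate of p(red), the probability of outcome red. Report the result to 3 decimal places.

The posterior is Dirichlet(αᵢ + nᵢ) = Dirichlet(10, 17, 28).
For a Dirichlet(a₁,…,a_K) with all aᵢ > 1, the mode has j-th component (aⱼ − 1)/(Σaᵢ − K).
Here Σaᵢ = 55 and K = 3, so p(red) = (17 − 1)/(55 − 3) = 16/52 ≈ 0.308.

MAP estimate of p(red) = 0.308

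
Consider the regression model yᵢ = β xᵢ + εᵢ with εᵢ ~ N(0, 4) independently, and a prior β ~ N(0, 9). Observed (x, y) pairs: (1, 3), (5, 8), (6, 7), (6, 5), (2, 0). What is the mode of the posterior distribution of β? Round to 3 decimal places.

log p(β | y) = −Σ(yᵢ − βxᵢ)²/(2·4) − β²/(2·9) + const.
Setting the derivative to zero: Σxᵢ(yᵢ − βxᵢ)/4 − β/9 = 0, so β = Σxᵢyᵢ / (Σxᵢ² + σ²/τ²).
Σxᵢyᵢ = 1·3 + 5·8 + 6·7 + 6·5 + 2·0 = 115; Σxᵢ² = 102; σ²/τ² = 4/9.
β̂_MAP = 115 / (102 + 4/9) = 115/(922/9) = 1035/922 ≈ 1.123.

β̂_MAP = 1.123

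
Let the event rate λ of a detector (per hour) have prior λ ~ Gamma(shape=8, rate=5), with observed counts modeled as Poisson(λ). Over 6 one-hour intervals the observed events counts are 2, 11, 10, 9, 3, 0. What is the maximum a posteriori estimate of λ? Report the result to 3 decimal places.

λ̂_MAP = 3.818

Σxᵢ = 2+11+10+9+3+0 = 35, with n = 6.
Posterior ∝ λ^7e^(−5λ) · λ^35e^(−6λ) = λ^42e^(−11λ), i.e. Gamma(shape=43, rate=11).
The mode of a Gamma(a, b) with a ≥ 1 (shape–rate) is (a−1)/b = 42/11 ≈ 3.818.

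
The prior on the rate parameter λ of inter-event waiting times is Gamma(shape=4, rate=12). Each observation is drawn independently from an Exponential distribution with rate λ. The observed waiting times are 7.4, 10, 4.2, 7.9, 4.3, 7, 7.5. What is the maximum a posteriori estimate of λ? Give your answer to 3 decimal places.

The Exponential(rate=λ) likelihood is ∝ λ^n e^(−λΣtᵢ). Here n = 7 and Σtᵢ = 7.4 + 10 + 4.2 + 7.9 + 4.3 + 7 + 7.5 = 48.3.
Posterior ∝ λ^3e^(−12λ) · λ^7e^(−48.3λ) = λ^10e^(−60.3λ), i.e. Gamma(11, 60.3).
Mode = (a−1)/b = 10/60.3 ≈ 0.166.

λ̂_MAP = 0.166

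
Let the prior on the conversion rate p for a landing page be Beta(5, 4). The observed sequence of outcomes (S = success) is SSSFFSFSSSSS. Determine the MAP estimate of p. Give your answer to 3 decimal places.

p̂_MAP = 0.684

Prior: Beta(5, 4).
Data: 9 successes in 12 trials (from the sequence). The binomial likelihood contributes p^9(1−p)^3, so the posterior is Beta(5+9, 4+3) = Beta(14, 7).
For Beta(a, b) with a, b > 1 the mode is (a−1)/(a+b−2) = 13/19 ≈ 0.684.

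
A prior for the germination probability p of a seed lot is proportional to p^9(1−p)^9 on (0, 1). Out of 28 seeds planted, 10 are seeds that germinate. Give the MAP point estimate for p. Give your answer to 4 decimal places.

p̂_MAP = 0.4130

The prior density ∝ p^9(1−p)^9 is the kernel of Beta(10, 10).
Data: 10 successes in 28 trials. The binomial likelihood contributes p^10(1−p)^18, so the posterior is Beta(10+10, 10+18) = Beta(20, 28).
For Beta(a, b) with a, b > 1 the mode is (a−1)/(a+b−2) = 19/46 ≈ 0.4130.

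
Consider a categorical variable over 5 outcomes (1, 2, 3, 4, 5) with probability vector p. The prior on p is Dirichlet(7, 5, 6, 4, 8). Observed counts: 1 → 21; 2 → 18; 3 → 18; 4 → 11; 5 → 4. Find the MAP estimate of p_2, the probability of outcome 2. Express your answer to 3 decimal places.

MAP estimate: 0.227

The posterior is Dirichlet(αᵢ + nᵢ) = Dirichlet(28, 23, 24, 15, 12).
For a Dirichlet(a₁,…,a_K) with all aᵢ > 1, the mode has j-th component (aⱼ − 1)/(Σaᵢ − K).
Here Σaᵢ = 102 and K = 5, so p_2 = (23 − 1)/(102 − 5) = 22/97 ≈ 0.227.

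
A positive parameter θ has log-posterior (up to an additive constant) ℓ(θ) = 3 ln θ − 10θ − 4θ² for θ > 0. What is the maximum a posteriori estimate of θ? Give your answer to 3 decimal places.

θ̂_MAP = 0.250

ℓ'(θ) = 3/θ − 10 − 8θ. Setting this to zero and multiplying by θ: 8θ² + 10θ − 3 = 0.
θ = (−10 + √(10² + 4·8·3)) / (2·8) = (−10 + √196) / 16 = (−10 + 14)/16 = 1/4.
ℓ''(θ) = −3/θ² − 8 < 0, confirming a maximum.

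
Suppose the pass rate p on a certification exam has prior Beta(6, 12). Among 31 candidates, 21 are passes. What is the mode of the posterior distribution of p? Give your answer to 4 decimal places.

p̂_MAP = 0.5532

Prior: Beta(6, 12).
Data: 21 successes in 31 trials. The binomial likelihood contributes p^21(1−p)^10, so the posterior is Beta(6+21, 12+10) = Beta(27, 22).
For Beta(a, b) with a, b > 1 the mode is (a−1)/(a+b−2) = 26/47 ≈ 0.5532.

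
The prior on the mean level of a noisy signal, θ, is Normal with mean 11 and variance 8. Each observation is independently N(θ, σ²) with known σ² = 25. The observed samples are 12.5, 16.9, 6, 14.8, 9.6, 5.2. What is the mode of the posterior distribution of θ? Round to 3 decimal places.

n = 6; x̄ = (12.5 + 16.9 + 6 + 14.8 + 9.6 + 5.2)/6 = 65/6 = 65/6 ≈ 10.8333.
For a Normal prior and Normal likelihood with known variance, the posterior is Normal; its mode equals its mean, the precision-weighted average.
Prior precision 1/σ₀² = 1/8 = 0.125; data precision n/σ² = 6/25 = 0.24.
θ̂ = (0.125·11 + 0.24·(65/6)) / (0.125 + 0.24) = 3.975/0.365 = 795/73 ≈ 10.890.

θ̂_MAP = 10.890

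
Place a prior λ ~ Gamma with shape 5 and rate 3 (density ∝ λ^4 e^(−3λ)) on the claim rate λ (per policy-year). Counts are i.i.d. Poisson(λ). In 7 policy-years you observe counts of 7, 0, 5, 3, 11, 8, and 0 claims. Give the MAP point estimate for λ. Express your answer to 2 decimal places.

Σxᵢ = 7+0+5+3+11+8+0 = 34, with n = 7.
Posterior ∝ λ^4e^(−3λ) · λ^34e^(−7λ) = λ^38e^(−10λ), i.e. Gamma(shape=39, rate=10).
The mode of a Gamma(a, b) with a ≥ 1 (shape–rate) is (a−1)/b = 38/10 ≈ 3.80.

λ̂_MAP = 3.80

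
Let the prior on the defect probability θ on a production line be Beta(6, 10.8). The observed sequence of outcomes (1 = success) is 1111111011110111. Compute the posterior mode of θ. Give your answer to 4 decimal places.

Prior: Beta(6, 10.8).
Data: 14 successes in 16 trials (from the sequence). The binomial likelihood contributes θ^14(1−θ)^2, so the posterior is Beta(6+14, 10.8+2) = Beta(20, 12.8).
For Beta(a, b) with a, b > 1 the mode is (a−1)/(a+b−2) = 19/30.8 ≈ 0.6169.

θ̂_MAP = 0.6169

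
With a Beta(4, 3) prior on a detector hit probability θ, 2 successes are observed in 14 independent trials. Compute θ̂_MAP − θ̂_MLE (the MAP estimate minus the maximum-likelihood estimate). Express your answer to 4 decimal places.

MAP − MLE = 0.1203

Posterior is Beta(6, 15); MAP = (6−1)/(21−2) = 5/19 ≈ 0.26316.
MLE ignores the prior: θ̂_MLE = k/n = 2/14 ≈ 0.14286.
Difference = 5/19 − 2/14 = 16/133 ≈ 0.1203.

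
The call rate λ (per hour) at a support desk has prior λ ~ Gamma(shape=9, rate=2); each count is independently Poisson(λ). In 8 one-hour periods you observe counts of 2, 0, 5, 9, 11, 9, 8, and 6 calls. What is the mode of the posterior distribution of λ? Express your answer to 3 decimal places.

Σxᵢ = 2+0+5+9+11+9+8+6 = 50, with n = 8.
Posterior ∝ λ^8e^(−2λ) · λ^50e^(−8λ) = λ^58e^(−10λ), i.e. Gamma(shape=59, rate=10).
The mode of a Gamma(a, b) with a ≥ 1 (shape–rate) is (a−1)/b = 58/10 ≈ 5.800.

λ̂_MAP = 5.800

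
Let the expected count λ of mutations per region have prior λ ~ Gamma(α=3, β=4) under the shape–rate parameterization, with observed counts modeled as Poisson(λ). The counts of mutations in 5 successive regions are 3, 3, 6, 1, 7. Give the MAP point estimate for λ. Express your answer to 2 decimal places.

λ̂_MAP = 2.44

Σxᵢ = 3+3+6+1+7 = 20, with n = 5.
Posterior ∝ λ^2e^(−4λ) · λ^20e^(−5λ) = λ^22e^(−9λ), i.e. Gamma(shape=23, rate=9).
The mode of a Gamma(a, b) with a ≥ 1 (shape–rate) is (a−1)/b = 22/9 ≈ 2.44.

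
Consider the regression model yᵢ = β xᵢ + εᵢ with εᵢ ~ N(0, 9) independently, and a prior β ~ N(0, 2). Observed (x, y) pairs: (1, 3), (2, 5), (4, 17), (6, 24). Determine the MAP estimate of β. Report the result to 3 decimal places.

log p(β | y) = −Σ(yᵢ − βxᵢ)²/(2·9) − β²/(2·2) + const.
Setting the derivative to zero: Σxᵢ(yᵢ − βxᵢ)/9 − β/2 = 0, so β = Σxᵢyᵢ / (Σxᵢ² + σ²/τ²).
Σxᵢyᵢ = 1·3 + 2·5 + 4·17 + 6·24 = 225; Σxᵢ² = 57; σ²/τ² = 4.5.
β̂_MAP = 225 / (57 + 4.5) = 225/61.5 ≈ 3.659.

β̂_MAP = 3.659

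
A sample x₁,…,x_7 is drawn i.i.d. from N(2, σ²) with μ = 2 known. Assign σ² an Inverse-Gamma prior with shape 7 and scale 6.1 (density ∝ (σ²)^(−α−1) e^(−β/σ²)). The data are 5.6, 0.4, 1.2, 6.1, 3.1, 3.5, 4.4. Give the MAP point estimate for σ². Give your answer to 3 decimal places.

Sum of squared deviations about the known mean: SS = (5.6−2)² + (0.4−2)² + (1.2−2)² + (6.1−2)² + (3.1−2)² + (3.5−2)² + (4.4−2)² = 42.19.
The Normal likelihood contributes (σ²)^(−n/2) exp(−SS/(2σ²)), so the posterior is Inverse-Gamma(α + n/2, β + SS/2) = Inverse-Gamma(10.5, 27.195).
The mode of Inverse-Gamma(a, b) is b/(a+1) = 27.195/11.5 ≈ 2.365.

σ̂²_MAP = 2.365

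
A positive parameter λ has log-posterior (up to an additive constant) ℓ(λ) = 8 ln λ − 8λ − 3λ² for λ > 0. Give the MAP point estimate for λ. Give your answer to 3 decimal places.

ℓ'(λ) = 8/λ − 8 − 6λ. Setting this to zero and multiplying by λ: 6λ² + 8λ − 8 = 0.
λ = (−8 + √(8² + 4·6·8)) / (2·6) = (−8 + √256) / 12 = (−8 + 16)/12 = 2/3.
ℓ''(λ) = −8/λ² − 6 < 0, confirming a maximum.

λ̂_MAP = 0.667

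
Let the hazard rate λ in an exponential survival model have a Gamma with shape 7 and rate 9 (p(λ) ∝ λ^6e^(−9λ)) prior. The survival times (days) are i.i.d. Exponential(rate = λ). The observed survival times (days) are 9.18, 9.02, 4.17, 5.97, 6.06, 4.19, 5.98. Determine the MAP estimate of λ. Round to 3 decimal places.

The Exponential(rate=λ) likelihood is ∝ λ^n e^(−λΣtᵢ). Here n = 7 and Σtᵢ = 9.18 + 9.02 + 4.17 + 5.97 + 6.06 + 4.19 + 5.98 = 44.57.
Posterior ∝ λ^6e^(−9λ) · λ^7e^(−44.57λ) = λ^13e^(−53.57λ), i.e. Gamma(14, 53.57).
Mode = (a−1)/b = 13/53.57 ≈ 0.243.

λ̂_MAP = 0.243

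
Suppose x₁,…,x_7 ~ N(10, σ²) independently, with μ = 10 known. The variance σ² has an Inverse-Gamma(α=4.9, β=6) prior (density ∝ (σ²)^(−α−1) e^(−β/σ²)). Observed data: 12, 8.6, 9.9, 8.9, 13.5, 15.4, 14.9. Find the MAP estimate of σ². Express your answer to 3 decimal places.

Sum of squared deviations about the known mean: SS = (12−10)² + (8.6−10)² + (9.9−10)² + (8.9−10)² + (13.5−10)² + (15.4−10)² + (14.9−10)² = 72.6.
The Normal likelihood contributes (σ²)^(−n/2) exp(−SS/(2σ²)), so the posterior is Inverse-Gamma(α + n/2, β + SS/2) = Inverse-Gamma(8.4, 42.3).
The mode of Inverse-Gamma(a, b) is b/(a+1) = 42.3/9.4 ≈ 4.500.

σ̂²_MAP = 4.500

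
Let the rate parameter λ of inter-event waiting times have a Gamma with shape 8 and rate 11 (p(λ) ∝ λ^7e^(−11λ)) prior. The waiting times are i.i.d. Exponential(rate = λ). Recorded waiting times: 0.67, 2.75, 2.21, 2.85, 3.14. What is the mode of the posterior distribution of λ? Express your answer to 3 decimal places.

λ̂_MAP = 0.531

The Exponential(rate=λ) likelihood is ∝ λ^n e^(−λΣtᵢ). Here n = 5 and Σtᵢ = 0.67 + 2.75 + 2.21 + 2.85 + 3.14 = 11.62.
Posterior ∝ λ^7e^(−11λ) · λ^5e^(−11.62λ) = λ^12e^(−22.62λ), i.e. Gamma(13, 22.62).
Mode = (a−1)/b = 12/22.62 ≈ 0.531.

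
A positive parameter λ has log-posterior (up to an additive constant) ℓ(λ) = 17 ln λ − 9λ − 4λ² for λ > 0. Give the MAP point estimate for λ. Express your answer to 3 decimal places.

ℓ'(λ) = 17/λ − 9 − 8λ. Setting this to zero and multiplying by λ: 8λ² + 9λ − 17 = 0.
λ = (−9 + √(9² + 4·8·17)) / (2·8) = (−9 + √625) / 16 = (−9 + 25)/16 = 1.
ℓ''(λ) = −17/λ² − 8 < 0, confirming a maximum.

λ̂_MAP = 1.000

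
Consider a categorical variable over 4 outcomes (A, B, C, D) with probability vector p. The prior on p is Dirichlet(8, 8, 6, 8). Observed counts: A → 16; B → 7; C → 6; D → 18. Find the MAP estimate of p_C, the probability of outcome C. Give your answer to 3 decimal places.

MAP estimate of p_C = 0.151

The posterior is Dirichlet(αᵢ + nᵢ) = Dirichlet(24, 15, 12, 26).
For a Dirichlet(a₁,…,a_K) with all aᵢ > 1, the mode has j-th component (aⱼ − 1)/(Σaᵢ − K).
Here Σaᵢ = 77 and K = 4, so p_C = (12 − 1)/(77 − 4) = 11/73 ≈ 0.151.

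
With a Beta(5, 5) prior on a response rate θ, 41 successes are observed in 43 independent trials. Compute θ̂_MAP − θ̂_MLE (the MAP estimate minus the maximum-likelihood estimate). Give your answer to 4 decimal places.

MAP − MLE = -0.0711

Posterior is Beta(46, 7); MAP = (46−1)/(53−2) = 45/51 ≈ 0.88235.
MLE ignores the prior: θ̂_MLE = k/n = 41/43 ≈ 0.95349.
Difference = 45/51 − 41/43 = -52/731 ≈ -0.0711.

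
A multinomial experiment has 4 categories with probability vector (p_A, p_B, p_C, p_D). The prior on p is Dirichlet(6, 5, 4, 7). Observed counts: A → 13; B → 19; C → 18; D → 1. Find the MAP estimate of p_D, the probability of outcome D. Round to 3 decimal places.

MAP estimate of p_D = 0.101

The posterior is Dirichlet(αᵢ + nᵢ) = Dirichlet(19, 24, 22, 8).
For a Dirichlet(a₁,…,a_K) with all aᵢ > 1, the mode has j-th component (aⱼ − 1)/(Σaᵢ − K).
Here Σaᵢ = 73 and K = 4, so p_D = (8 − 1)/(73 − 4) = 7/69 ≈ 0.101.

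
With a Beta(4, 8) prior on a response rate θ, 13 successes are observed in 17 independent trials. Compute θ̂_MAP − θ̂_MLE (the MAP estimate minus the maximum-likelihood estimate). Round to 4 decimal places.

MAP − MLE = -0.1721

Posterior is Beta(17, 12); MAP = (17−1)/(29−2) = 16/27 ≈ 0.59259.
MLE ignores the prior: θ̂_MLE = k/n = 13/17 ≈ 0.76471.
Difference = 16/27 − 13/17 = -79/459 ≈ -0.1721.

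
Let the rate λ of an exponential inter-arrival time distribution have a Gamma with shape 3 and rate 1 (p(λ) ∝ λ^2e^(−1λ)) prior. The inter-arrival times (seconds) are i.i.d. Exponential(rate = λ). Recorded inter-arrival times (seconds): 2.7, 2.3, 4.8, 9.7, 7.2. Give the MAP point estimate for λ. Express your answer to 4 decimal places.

The Exponential(rate=λ) likelihood is ∝ λ^n e^(−λΣtᵢ). Here n = 5 and Σtᵢ = 2.7 + 2.3 + 4.8 + 9.7 + 7.2 = 26.7.
Posterior ∝ λ^2e^(−1λ) · λ^5e^(−26.7λ) = λ^7e^(−27.7λ), i.e. Gamma(8, 27.7).
Mode = (a−1)/b = 7/27.7 ≈ 0.2527.

λ̂_MAP = 0.2527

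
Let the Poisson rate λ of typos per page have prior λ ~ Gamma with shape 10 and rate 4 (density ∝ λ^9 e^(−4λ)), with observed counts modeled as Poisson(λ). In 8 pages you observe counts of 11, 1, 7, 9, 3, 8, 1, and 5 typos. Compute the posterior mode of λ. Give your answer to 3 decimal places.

λ̂_MAP = 4.500

Σxᵢ = 11+1+7+9+3+8+1+5 = 45, with n = 8.
Posterior ∝ λ^9e^(−4λ) · λ^45e^(−8λ) = λ^54e^(−12λ), i.e. Gamma(shape=55, rate=12).
The mode of a Gamma(a, b) with a ≥ 1 (shape–rate) is (a−1)/b = 54/12 ≈ 4.500.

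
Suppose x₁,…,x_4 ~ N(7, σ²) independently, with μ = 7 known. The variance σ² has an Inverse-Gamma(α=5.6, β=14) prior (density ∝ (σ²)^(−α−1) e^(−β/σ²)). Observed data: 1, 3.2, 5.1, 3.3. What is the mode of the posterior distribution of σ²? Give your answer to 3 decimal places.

Sum of squared deviations about the known mean: SS = (1−7)² + (3.2−7)² + (5.1−7)² + (3.3−7)² = 67.74.
The Normal likelihood contributes (σ²)^(−n/2) exp(−SS/(2σ²)), so the posterior is Inverse-Gamma(α + n/2, β + SS/2) = Inverse-Gamma(7.6, 47.87).
The mode of Inverse-Gamma(a, b) is b/(a+1) = 47.87/8.6 ≈ 5.566.

σ̂²_MAP = 5.566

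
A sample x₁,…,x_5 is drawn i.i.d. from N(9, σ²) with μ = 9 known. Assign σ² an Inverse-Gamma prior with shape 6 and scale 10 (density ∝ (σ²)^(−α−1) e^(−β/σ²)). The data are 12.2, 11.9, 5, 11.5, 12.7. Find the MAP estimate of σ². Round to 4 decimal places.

σ̂²_MAP = 3.9258

Sum of squared deviations about the known mean: SS = (12.2−9)² + (11.9−9)² + (5−9)² + (11.5−9)² + (12.7−9)² = 54.59.
The Normal likelihood contributes (σ²)^(−n/2) exp(−SS/(2σ²)), so the posterior is Inverse-Gamma(α + n/2, β + SS/2) = Inverse-Gamma(8.5, 37.295).
The mode of Inverse-Gamma(a, b) is b/(a+1) = 37.295/9.5 ≈ 3.9258.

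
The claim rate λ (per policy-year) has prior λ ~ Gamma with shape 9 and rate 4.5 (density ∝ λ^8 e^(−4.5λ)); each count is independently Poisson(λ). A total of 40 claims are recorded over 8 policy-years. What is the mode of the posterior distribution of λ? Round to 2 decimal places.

λ̂_MAP = 3.84

Σxᵢ = 40, n = 8.
Posterior ∝ λ^8e^(−4.5λ) · λ^40e^(−8λ) = λ^48e^(−12.5λ), i.e. Gamma(shape=49, rate=12.5).
The mode of a Gamma(a, b) with a ≥ 1 (shape–rate) is (a−1)/b = 48/12.5 ≈ 3.84.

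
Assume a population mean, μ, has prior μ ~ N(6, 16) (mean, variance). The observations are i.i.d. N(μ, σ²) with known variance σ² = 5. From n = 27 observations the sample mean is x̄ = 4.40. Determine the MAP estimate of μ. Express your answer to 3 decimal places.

n = 27, x̄ = 4.40.
For a Normal prior and Normal likelihood with known variance, the posterior is Normal; its mode equals its mean, the precision-weighted average.
Prior precision 1/σ₀² = 1/16 = 0.0625; data precision n/σ² = 27/5 = 5.4.
μ̂ = (0.0625·6 + 5.4·4.4) / (0.0625 + 5.4) = 24.135/5.4625 = 9654/2185 ≈ 4.418.

μ̂_MAP = 4.418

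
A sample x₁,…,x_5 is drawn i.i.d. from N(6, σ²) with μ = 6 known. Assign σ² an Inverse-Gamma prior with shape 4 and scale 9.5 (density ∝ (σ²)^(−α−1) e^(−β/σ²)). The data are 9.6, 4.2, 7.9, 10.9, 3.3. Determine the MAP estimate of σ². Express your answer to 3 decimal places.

σ̂²_MAP = 4.674

Sum of squared deviations about the known mean: SS = (9.6−6)² + (4.2−6)² + (7.9−6)² + (10.9−6)² + (3.3−6)² = 51.11.
The Normal likelihood contributes (σ²)^(−n/2) exp(−SS/(2σ²)), so the posterior is Inverse-Gamma(α + n/2, β + SS/2) = Inverse-Gamma(6.5, 35.055).
The mode of Inverse-Gamma(a, b) is b/(a+1) = 35.055/7.5 ≈ 4.674.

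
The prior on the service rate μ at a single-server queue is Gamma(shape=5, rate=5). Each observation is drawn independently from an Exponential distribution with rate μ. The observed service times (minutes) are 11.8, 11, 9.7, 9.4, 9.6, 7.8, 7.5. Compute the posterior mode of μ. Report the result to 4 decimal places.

μ̂_MAP = 0.1532

The Exponential(rate=μ) likelihood is ∝ μ^n e^(−μΣtᵢ). Here n = 7 and Σtᵢ = 11.8 + 11 + 9.7 + 9.4 + 9.6 + 7.8 + 7.5 = 66.8.
Posterior ∝ μ^4e^(−5μ) · μ^7e^(−66.8μ) = μ^11e^(−71.8μ), i.e. Gamma(12, 71.8).
Mode = (a−1)/b = 11/71.8 ≈ 0.1532.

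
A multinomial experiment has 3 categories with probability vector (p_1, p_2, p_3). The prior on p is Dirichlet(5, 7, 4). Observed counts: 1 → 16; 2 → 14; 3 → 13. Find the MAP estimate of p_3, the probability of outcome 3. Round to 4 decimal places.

The posterior is Dirichlet(αᵢ + nᵢ) = Dirichlet(21, 21, 17).
For a Dirichlet(a₁,…,a_K) with all aᵢ > 1, the mode has j-th component (aⱼ − 1)/(Σaᵢ − K).
Here Σaᵢ = 59 and K = 3, so p_3 = (17 − 1)/(59 − 3) = 16/56 ≈ 0.2857.

MAP estimate: 0.2857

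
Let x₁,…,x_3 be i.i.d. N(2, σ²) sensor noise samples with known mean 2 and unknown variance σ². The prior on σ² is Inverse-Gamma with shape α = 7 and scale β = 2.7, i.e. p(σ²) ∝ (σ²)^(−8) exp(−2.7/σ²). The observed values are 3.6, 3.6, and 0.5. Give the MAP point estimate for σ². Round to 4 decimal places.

Sum of squared deviations about the known mean: SS = (3.6−2)² + (3.6−2)² + (0.5−2)² = 7.37.
The Normal likelihood contributes (σ²)^(−n/2) exp(−SS/(2σ²)), so the posterior is Inverse-Gamma(α + n/2, β + SS/2) = Inverse-Gamma(8.5, 6.385).
The mode of Inverse-Gamma(a, b) is b/(a+1) = 6.385/9.5 ≈ 0.6721.

σ̂²_MAP = 0.6721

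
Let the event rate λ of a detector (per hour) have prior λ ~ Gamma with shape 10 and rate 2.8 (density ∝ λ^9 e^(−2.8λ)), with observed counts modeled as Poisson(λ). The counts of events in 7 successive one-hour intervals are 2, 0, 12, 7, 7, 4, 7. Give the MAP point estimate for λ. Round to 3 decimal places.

λ̂_MAP = 4.898

Σxᵢ = 2+0+12+7+7+4+7 = 39, with n = 7.
Posterior ∝ λ^9e^(−2.8λ) · λ^39e^(−7λ) = λ^48e^(−9.8λ), i.e. Gamma(shape=49, rate=9.8).
The mode of a Gamma(a, b) with a ≥ 1 (shape–rate) is (a−1)/b = 48/9.8 ≈ 4.898.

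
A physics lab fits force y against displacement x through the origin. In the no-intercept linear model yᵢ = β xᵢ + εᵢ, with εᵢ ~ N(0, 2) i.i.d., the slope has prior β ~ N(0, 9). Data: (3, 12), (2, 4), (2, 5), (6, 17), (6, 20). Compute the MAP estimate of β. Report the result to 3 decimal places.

β̂_MAP = 3.093

log p(β | y) = −Σ(yᵢ − βxᵢ)²/(2·2) − β²/(2·9) + const.
Setting the derivative to zero: Σxᵢ(yᵢ − βxᵢ)/2 − β/9 = 0, so β = Σxᵢyᵢ / (Σxᵢ² + σ²/τ²).
Σxᵢyᵢ = 3·12 + 2·4 + 2·5 + 6·17 + 6·20 = 276; Σxᵢ² = 89; σ²/τ² = 2/9.
β̂_MAP = 276 / (89 + 2/9) = 276/(803/9) = 2484/803 ≈ 3.093.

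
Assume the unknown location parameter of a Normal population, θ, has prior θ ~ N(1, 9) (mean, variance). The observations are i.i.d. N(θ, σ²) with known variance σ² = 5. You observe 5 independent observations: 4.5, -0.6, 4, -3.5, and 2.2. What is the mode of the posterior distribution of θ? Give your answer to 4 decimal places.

θ̂_MAP = 1.2880

n = 5; x̄ = (4.5 + (-0.6) + 4 + (-3.5) + 2.2)/5 = 6.6/5 = 1.32.
For a Normal prior and Normal likelihood with known variance, the posterior is Normal; its mode equals its mean, the precision-weighted average.
Prior precision 1/σ₀² = 1/9; data precision n/σ² = 5/5 = 1.
θ̂ = ((1/9)·1 + 1·1.32) / (1/9 + 1) = (322/225)/(10/9) = 1.2880.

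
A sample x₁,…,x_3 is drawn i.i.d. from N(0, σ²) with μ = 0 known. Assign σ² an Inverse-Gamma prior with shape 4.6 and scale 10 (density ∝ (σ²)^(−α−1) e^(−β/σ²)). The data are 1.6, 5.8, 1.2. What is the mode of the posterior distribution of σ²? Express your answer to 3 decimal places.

Sum of squared deviations about the known mean: SS = (1.6−0)² + (5.8−0)² + (1.2−0)² = 37.64.
The Normal likelihood contributes (σ²)^(−n/2) exp(−SS/(2σ²)), so the posterior is Inverse-Gamma(α + n/2, β + SS/2) = Inverse-Gamma(6.1, 28.82).
The mode of Inverse-Gamma(a, b) is b/(a+1) = 28.82/7.1 ≈ 4.059.

σ̂²_MAP = 4.059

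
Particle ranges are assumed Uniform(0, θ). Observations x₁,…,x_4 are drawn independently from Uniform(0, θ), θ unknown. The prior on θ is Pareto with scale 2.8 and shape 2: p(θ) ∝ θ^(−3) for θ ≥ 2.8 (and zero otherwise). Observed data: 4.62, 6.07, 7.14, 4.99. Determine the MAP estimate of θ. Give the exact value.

θ̂_MAP = 7.14

The Uniform(0, θ) likelihood is θ^(−n) for θ ≥ max(xᵢ), zero otherwise. Here max(xᵢ) = 7.14.
Posterior ∝ θ^(−3) · θ^(−4) = θ^(−7) on θ ≥ max(2.8, 7.14) = 7.14.
This density is strictly decreasing in θ, so the posterior mode lies at the lower boundary of the support.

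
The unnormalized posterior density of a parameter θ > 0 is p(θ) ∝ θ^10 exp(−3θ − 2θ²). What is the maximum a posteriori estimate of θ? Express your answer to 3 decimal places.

θ̂_MAP = 1.250

ℓ'(θ) = 10/θ − 3 − 4θ. Setting this to zero and multiplying by θ: 4θ² + 3θ − 10 = 0.
θ = (−3 + √(3² + 4·4·10)) / (2·4) = (−3 + √169) / 8 = (−3 + 13)/8 = 5/4.
ℓ''(θ) = −10/θ² − 4 < 0, confirming a maximum.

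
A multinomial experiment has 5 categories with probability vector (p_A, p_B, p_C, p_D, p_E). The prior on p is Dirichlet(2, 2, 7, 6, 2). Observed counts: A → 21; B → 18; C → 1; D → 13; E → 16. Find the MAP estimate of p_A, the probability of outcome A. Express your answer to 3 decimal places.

The posterior is Dirichlet(αᵢ + nᵢ) = Dirichlet(23, 20, 8, 19, 18).
For a Dirichlet(a₁,…,a_K) with all aᵢ > 1, the mode has j-th component (aⱼ − 1)/(Σaᵢ − K).
Here Σaᵢ = 88 and K = 5, so p_A = (23 − 1)/(88 − 5) = 22/83 ≈ 0.265.

MAP estimate of p_A = 0.265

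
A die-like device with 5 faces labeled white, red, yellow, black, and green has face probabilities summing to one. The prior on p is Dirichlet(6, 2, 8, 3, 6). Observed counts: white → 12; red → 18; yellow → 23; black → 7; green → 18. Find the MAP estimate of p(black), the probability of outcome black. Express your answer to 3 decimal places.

MAP estimate of p(black) = 0.092

The posterior is Dirichlet(αᵢ + nᵢ) = Dirichlet(18, 20, 31, 10, 24).
For a Dirichlet(a₁,…,a_K) with all aᵢ > 1, the mode has j-th component (aⱼ − 1)/(Σaᵢ − K).
Here Σaᵢ = 103 and K = 5, so p(black) = (10 − 1)/(103 − 5) = 9/98 ≈ 0.092.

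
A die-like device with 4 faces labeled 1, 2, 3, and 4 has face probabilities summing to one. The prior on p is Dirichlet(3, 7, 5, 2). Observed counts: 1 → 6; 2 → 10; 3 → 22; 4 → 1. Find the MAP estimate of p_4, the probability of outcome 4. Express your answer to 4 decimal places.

MAP estimate: 0.0385

The posterior is Dirichlet(αᵢ + nᵢ) = Dirichlet(9, 17, 27, 3).
For a Dirichlet(a₁,…,a_K) with all aᵢ > 1, the mode has j-th component (aⱼ − 1)/(Σaᵢ − K).
Here Σaᵢ = 56 and K = 4, so p_4 = (3 − 1)/(56 − 4) = 2/52 ≈ 0.0385.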